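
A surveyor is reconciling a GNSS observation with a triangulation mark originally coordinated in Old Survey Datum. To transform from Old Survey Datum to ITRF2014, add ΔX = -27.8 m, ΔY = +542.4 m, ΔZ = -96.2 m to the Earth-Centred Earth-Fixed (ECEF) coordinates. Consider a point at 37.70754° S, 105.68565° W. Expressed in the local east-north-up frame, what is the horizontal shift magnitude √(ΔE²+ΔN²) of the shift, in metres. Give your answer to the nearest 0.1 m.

427.6 m

At φ = -37.70754°, λ = -105.68565°: sin φ = -0.611631, cos φ = 0.791143, sin λ = -0.962759, cos λ = -0.270359.
ΔE = −sin λ·ΔX + cos λ·ΔY = −(-0.962759)·(-27.8) + (-0.270359)·(542.4) = -173.41 m.
ΔN = −sin φ cos λ·ΔX − sin φ sin λ·ΔY + cos φ·ΔZ = −(-0.611631)(-0.270359)(-27.8) − (-0.611631)(-0.962759)(542.4) + (0.791143)(-96.2) = -390.91 m.
Horizontal magnitude = √(ΔE² + ΔN²) = √((-173.41)² + (-390.91)²) = 427.64 m.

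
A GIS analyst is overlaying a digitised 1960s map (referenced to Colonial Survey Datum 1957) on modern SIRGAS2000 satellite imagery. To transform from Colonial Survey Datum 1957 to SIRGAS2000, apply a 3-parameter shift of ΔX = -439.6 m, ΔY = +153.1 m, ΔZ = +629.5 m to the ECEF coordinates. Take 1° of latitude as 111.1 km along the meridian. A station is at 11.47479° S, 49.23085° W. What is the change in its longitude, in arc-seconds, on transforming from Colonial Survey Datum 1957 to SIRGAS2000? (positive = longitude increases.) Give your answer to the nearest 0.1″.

Δλ = -7.7″

sin φ = -0.198937, cos φ = 0.980012, sin λ = -0.757347, cos λ = 0.653013.
East component: ΔE = −sin λ·ΔX + cos λ·ΔY = −(-0.757347)(-439.6) + (0.653013)(153.1) = -232.95 m.
1° of latitude spans 111100 m; at latitude φ, 1° of longitude spans that × cos φ = 108879.4 m, so Δλ = -232.95 / 108879.4 × 3600 = -7.702″.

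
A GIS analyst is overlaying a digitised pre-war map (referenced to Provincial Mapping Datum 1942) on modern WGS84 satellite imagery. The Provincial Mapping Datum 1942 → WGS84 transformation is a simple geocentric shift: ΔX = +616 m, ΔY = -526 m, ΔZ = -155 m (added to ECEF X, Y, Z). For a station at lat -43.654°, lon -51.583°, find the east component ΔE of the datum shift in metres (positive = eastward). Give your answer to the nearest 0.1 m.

The local east axis at (φ, λ) is (−sin λ, cos λ, 0), so ΔE = −sin(-51.583°)·616 + cos(-51.583°)·(-526) = 155.80 m.

ΔE = 155.8 m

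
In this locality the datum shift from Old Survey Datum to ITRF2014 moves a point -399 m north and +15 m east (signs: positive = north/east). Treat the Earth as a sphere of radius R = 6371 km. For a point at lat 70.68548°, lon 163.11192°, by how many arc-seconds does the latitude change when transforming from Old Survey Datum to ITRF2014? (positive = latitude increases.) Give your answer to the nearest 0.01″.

On a sphere of radius R, 1 rad of latitude = R, so Δφ = ΔN / R = -399.0 / 6371000 = -6.2628e-05 rad = -12.918″.

Δφ = -12.92″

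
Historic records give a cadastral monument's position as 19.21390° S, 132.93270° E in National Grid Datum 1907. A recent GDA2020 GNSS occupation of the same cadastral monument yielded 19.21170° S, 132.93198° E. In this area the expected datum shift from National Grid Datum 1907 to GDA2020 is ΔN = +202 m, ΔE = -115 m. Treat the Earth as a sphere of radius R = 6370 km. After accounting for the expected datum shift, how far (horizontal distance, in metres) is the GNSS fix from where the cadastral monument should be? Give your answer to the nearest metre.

Observed coordinate differences: Δφ = +0.00220°, Δλ = -0.00072°.
Converting to metres (1° lat = 111177 m, cos φ = 0.944297): observed ΔN = 244.6 m, observed ΔE = -75.6 m.
Subtracting the expected shift leaves a residual of 244.6 − (202) = 42.6 m north and -75.6 − (-115) = 39.4 m east.
Residual distance = √(42.6² + 39.4²) = 58.0 m.

58 m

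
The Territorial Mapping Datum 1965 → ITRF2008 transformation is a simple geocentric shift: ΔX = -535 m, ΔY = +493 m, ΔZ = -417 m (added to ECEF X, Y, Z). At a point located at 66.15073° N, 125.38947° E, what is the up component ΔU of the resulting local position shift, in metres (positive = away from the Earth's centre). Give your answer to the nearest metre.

ΔU = -94 m

The local up (radial) axis is (cos φ cos λ, cos φ sin λ, sin φ), giving ΔU = 125.276 + 162.505 − 381.393 = -93.61 m.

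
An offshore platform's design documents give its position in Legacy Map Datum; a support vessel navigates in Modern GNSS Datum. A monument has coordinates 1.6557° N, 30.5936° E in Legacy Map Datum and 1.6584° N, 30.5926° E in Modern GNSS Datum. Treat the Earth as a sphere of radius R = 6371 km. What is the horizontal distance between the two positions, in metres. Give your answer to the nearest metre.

Δφ = 1.6584° − 1.6557° = +0.0027°; Δλ = 30.5926° − 30.5936° = -0.0010°.
1° along a meridian = πR/180 = 111195 m.
ΔN = Δφ × 111195 = 300.2 m; ΔE = Δλ × 111195 × cos(1.6557°) = -0.0010 × 111195 × 0.999582 = -111.1 m.
Distance = √(ΔE² + ΔN²) = √((-111.1)² + 300.2²) = 320.1 m.

320 m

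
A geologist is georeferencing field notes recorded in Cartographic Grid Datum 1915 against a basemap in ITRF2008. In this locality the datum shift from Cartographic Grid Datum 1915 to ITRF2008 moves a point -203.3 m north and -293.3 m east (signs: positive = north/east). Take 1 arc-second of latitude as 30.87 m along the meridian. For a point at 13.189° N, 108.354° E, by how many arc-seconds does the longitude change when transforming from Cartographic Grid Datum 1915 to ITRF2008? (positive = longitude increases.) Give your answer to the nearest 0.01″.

At latitude 13.189°, cos φ = 0.973623.
1″ of longitude at this latitude = 30.87 × cos φ = 30.0557 m, so Δλ = -293.3 / 30.0557 = -9.759″.

Δλ = -9.76″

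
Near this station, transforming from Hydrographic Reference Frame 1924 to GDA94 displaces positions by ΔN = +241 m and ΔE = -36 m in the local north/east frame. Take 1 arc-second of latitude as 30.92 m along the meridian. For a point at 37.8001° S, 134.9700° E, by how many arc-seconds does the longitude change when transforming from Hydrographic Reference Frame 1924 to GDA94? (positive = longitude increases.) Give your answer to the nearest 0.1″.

Δλ = -1.5″

At latitude -37.8001°, cos φ = 0.790154.
1″ of longitude at this latitude = 30.92 × cos φ = 24.4316 m, so Δλ = -36.0 / 24.4316 = -1.474″.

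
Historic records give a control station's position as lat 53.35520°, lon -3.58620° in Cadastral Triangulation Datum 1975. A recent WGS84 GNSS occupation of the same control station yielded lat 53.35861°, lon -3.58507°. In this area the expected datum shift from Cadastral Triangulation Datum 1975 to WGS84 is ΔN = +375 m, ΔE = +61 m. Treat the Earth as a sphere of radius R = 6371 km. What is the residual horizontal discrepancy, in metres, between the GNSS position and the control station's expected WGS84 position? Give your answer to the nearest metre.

Observed coordinate differences: Δφ = +0.00341°, Δλ = +0.00113°.
Converting to metres (1° lat = 111195 m, cos φ = 0.596852): observed ΔN = 379.2 m, observed ΔE = 75.0 m.
Subtracting the expected shift leaves a residual of 379.2 − (375) = 4.2 m north and 75.0 − (61) = 14.0 m east.
Residual distance = √(4.2² + 14.0²) = 14.6 m.

15 m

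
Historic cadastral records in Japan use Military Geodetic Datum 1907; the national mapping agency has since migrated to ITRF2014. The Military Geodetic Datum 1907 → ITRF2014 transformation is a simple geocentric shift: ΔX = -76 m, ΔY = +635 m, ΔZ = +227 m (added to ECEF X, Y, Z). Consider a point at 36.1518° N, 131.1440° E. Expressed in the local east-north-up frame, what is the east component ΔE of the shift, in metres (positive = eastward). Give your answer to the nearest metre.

ΔE = -361 m

At φ = 36.1518°, λ = 131.1440°: sin φ = 0.589927, cos φ = 0.807457, sin λ = 0.753058, cos λ = -0.657954.
ΔE = −sin λ·ΔX + cos λ·ΔY = −(0.753058)·(-76) + (-0.657954)·(635) = -360.57 m.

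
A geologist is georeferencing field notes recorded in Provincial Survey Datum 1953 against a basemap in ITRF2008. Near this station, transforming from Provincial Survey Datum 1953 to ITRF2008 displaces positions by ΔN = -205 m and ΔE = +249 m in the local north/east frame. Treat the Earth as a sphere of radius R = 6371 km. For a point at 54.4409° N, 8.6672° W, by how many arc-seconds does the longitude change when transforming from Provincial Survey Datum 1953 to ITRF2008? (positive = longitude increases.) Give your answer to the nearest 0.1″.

Δλ = 13.9″

At latitude 54.4409°, cos φ = 0.581542.
One radian of longitude at latitude φ spans R cos φ, so Δλ = ΔE / (R cos φ) = 249.0 / (6371000 × 0.581542) = 6.7206e-05 rad = 13.862″.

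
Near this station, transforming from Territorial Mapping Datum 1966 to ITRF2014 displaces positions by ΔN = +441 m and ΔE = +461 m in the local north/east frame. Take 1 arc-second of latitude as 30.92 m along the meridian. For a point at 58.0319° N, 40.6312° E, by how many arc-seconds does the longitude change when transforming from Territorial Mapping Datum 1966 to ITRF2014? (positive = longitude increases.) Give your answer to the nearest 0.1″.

At latitude 58.0319°, cos φ = 0.529447.
1″ of longitude at this latitude = 30.92 × cos φ = 16.3705 m, so Δλ = 461.0 / 16.3705 = 28.160″.

Δλ = 28.2″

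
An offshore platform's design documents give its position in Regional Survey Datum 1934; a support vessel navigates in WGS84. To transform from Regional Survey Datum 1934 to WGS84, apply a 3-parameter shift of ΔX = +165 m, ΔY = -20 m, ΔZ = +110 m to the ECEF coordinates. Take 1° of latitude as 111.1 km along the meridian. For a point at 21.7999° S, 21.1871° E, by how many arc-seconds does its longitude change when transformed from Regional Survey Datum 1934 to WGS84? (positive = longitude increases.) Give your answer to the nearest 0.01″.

sin φ = -0.371366, cos φ = 0.928486, sin λ = 0.361415, cos λ = 0.932405.
East component: ΔE = −sin λ·ΔX + cos λ·ΔY = −(0.361415)(165) + (0.932405)(-20) = -78.28 m.
1° of latitude spans 111100 m; at latitude φ, 1° of longitude spans that × cos φ = 103154.8 m, so Δλ = -78.28 / 103154.8 × 3600 = -2.732″.

Δλ = -2.73″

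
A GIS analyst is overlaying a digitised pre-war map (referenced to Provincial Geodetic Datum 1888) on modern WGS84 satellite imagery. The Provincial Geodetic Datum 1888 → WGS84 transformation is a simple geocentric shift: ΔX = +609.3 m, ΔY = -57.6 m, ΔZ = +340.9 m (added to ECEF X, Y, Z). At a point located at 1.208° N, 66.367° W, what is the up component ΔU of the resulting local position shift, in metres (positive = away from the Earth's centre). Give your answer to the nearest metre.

The local up (radial) axis is (cos φ cos λ, cos φ sin λ, sin φ), giving ΔU = 244.200 + 52.757 + 7.187 = 304.14 m.

ΔU = 304 m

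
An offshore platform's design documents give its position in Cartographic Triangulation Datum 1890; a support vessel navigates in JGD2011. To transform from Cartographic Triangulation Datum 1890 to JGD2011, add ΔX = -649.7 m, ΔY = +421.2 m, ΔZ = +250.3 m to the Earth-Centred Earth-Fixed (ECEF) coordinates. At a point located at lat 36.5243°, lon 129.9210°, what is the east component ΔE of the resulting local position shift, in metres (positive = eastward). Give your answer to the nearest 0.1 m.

ΔE = 228.0 m

The local east axis at (φ, λ) is (−sin λ, cos λ, 0), so ΔE = −sin(129.9210°)·(-649.7) + cos(129.9210°)·421.2 = 227.98 m.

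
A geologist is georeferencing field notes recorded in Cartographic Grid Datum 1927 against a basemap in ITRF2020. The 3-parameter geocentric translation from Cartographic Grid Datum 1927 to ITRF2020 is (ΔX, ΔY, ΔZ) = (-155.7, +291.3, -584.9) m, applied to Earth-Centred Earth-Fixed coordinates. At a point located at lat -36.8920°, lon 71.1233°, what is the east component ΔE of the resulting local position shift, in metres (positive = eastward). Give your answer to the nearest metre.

ΔE = 242 m

The local east axis at (φ, λ) is (−sin λ, cos λ, 0), so ΔE = −sin(71.1233°)·(-155.7) + cos(71.1233°)·291.3 = 241.57 m.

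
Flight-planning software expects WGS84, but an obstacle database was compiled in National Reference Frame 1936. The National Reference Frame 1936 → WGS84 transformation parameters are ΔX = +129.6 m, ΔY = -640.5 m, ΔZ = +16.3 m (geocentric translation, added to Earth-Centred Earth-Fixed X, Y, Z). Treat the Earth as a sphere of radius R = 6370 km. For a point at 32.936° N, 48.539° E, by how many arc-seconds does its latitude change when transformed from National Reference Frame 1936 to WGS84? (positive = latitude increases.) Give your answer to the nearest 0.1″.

sin φ = 0.543702, cos φ = 0.839278, sin λ = 0.749407, cos λ = 0.662110.
North component: ΔN = −sin φ cos λ·ΔX − sin φ sin λ·ΔY + cos φ·ΔZ = −(0.543702)(0.662110)(129.6) − (0.543702)(0.749407)(-640.5) + (0.839278)(16.3) = 228.00 m.
1° of latitude spans πR/180 = 111177 m, so Δφ = 228.00 / 111177 × 3600 = 7.383″.

Δφ = 7.4″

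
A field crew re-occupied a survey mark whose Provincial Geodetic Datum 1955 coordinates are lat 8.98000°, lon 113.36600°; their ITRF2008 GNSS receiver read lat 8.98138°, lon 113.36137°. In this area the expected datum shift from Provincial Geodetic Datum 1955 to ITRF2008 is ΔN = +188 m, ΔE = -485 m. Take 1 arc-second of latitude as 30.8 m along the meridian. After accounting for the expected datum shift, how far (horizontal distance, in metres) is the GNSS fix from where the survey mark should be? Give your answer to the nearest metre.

41 m

Observed coordinate differences: Δφ = +0.00138°, Δλ = -0.00463°.
Converting to metres (1° lat = 110880 m, cos φ = 0.987743): observed ΔN = 153.0 m, observed ΔE = -507.1 m.
Subtracting the expected shift leaves a residual of 153.0 − (188) = -35.0 m north and -507.1 − (-485) = -22.1 m east.
Residual distance = √((-35.0)² + (-22.1)²) = 41.4 m.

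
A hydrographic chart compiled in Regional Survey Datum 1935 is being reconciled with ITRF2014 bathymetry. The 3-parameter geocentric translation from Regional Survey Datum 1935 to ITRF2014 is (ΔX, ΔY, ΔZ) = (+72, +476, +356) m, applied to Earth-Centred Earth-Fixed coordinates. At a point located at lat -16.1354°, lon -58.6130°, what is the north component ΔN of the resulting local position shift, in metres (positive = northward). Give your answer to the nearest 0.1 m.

ΔN = 239.5 m

The local north axis is (−sin φ cos λ, −sin φ sin λ, cos φ), giving ΔN = 10.421 − 112.927 + 341.976 = 239.47 m.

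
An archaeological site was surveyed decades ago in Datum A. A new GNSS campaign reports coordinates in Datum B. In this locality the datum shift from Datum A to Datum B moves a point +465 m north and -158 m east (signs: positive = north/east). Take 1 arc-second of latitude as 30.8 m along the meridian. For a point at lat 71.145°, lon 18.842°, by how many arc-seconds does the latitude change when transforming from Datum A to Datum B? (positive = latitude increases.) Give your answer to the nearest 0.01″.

Δφ = 15.10″

1″ of latitude = 30.80 m, so Δφ = 465.0 / 30.80 = 15.097″.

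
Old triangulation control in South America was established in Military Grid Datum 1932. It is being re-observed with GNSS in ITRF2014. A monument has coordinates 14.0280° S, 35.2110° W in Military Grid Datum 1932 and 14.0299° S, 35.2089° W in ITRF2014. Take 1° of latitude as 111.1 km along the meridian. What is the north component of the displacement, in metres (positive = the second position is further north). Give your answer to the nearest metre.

ΔN = -211 m

Δφ = -14.0299° − -14.0280° = -0.0019°; Δλ = -35.2089° − -35.2110° = +0.0021°.
ΔN = Δφ × 111100 = -211.1 m; ΔE = Δλ × 111100 × cos(-14.0280°) = +0.0021 × 111100 × 0.970177 = 226.4 m.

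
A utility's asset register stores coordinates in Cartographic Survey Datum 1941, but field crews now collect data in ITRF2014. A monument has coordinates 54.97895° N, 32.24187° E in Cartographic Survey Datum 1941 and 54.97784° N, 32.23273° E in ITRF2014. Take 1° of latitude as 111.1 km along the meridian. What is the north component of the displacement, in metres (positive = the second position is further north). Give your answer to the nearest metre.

Δφ = 54.97784° − 54.97895° = -0.00111°; Δλ = 32.23273° − 32.24187° = -0.00914°.
ΔN = Δφ × 111100 = -123.3 m; ΔE = Δλ × 111100 × cos(54.97895°) = -0.00914 × 111100 × 0.573877 = -582.7 m.

ΔN = -123 m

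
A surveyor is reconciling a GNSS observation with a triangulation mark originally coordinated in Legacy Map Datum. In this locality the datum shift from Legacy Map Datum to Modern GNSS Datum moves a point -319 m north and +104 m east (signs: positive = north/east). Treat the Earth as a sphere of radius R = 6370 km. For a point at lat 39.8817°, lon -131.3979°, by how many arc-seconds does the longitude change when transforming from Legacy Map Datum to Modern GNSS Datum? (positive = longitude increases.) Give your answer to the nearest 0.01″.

Δλ = 4.39″

At latitude 39.8817°, cos φ = 0.767370.
One radian of longitude at latitude φ spans R cos φ, so Δλ = ΔE / (R cos φ) = 104.0 / (6370000 × 0.767370) = 2.1276e-05 rad = 4.388″.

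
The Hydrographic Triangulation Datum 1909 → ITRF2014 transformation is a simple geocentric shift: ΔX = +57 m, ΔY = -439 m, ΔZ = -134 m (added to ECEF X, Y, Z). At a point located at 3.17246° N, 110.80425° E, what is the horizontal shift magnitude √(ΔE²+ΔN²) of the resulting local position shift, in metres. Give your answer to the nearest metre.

At φ = 3.17246°, λ = 110.80425°: sin φ = 0.055342, cos φ = 0.998467, sin λ = 0.934799, cos λ = -0.355176.
ΔE = −sin λ·ΔX + cos λ·ΔY = −(0.934799)·(57) + (-0.355176)·(-439) = 102.64 m.
ΔN = −sin φ cos λ·ΔX − sin φ sin λ·ΔY + cos φ·ΔZ = −(0.055342)(-0.355176)(57) − (0.055342)(0.934799)(-439) + (0.998467)(-134) = -109.96 m.
Horizontal magnitude = √(ΔE² + ΔN²) = √(102.64² + (-109.96)²) = 150.42 m.

150 m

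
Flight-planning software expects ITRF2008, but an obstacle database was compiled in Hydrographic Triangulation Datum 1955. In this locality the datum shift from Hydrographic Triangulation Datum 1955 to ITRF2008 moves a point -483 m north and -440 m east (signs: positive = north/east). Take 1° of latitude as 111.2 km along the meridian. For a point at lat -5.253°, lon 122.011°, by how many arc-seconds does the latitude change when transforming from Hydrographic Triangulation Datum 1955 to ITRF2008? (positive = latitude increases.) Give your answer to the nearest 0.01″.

1° of latitude = 111.2 km, so Δφ = -483.0 / 111200 = -0.0043435° = -15.637″.

Δφ = -15.64″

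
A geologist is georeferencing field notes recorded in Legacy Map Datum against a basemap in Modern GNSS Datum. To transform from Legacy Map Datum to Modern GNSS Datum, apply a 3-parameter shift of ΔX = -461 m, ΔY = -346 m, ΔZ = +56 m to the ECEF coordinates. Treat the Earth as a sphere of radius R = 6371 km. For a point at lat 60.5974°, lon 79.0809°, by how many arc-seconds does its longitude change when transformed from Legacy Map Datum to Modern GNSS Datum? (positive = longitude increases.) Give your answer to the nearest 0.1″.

sin φ = 0.871192, cos φ = 0.490943, sin λ = 0.981896, cos λ = 0.189423.
East component: ΔE = −sin λ·ΔX + cos λ·ΔY = −(0.981896)(-461) + (0.189423)(-346) = 387.11 m.
1° of latitude spans πR/180 = 111195 m; at latitude φ, 1° of longitude spans that × cos φ = 54590.4 m, so Δλ = 387.11 / 54590.4 × 3600 = 25.528″.

Δλ = 25.5″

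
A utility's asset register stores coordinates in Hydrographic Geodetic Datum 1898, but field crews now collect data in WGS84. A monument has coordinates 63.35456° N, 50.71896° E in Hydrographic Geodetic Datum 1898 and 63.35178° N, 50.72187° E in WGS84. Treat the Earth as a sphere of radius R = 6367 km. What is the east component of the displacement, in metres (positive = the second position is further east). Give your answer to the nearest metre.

ΔE = 145 m

Δφ = 63.35178° − 63.35456° = -0.00278°; Δλ = 50.72187° − 50.71896° = +0.00291°.
1° along a meridian = πR/180 = 111125 m.
ΔN = Δφ × 111125 = -308.9 m; ΔE = Δλ × 111125 × cos(63.35456°) = +0.00291 × 111125 × 0.448468 = 145.0 m.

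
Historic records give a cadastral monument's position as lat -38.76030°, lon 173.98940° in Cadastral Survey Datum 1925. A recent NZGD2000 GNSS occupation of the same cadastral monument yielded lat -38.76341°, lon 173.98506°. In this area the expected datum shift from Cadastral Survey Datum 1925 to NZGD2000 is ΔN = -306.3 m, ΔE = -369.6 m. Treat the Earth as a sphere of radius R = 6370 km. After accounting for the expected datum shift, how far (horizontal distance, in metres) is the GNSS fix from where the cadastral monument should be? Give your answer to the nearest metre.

40 m

Observed coordinate differences: Δφ = -0.00311°, Δλ = -0.00434°.
Converting to metres (1° lat = 111177 m, cos φ = 0.779772): observed ΔN = -345.8 m, observed ΔE = -376.2 m.
Subtracting the expected shift leaves a residual of -345.8 − (-306.3) = -39.5 m north and -376.2 − (-369.6) = -6.6 m east.
Residual distance = √((-39.5)² + (-6.6)²) = 40.0 m.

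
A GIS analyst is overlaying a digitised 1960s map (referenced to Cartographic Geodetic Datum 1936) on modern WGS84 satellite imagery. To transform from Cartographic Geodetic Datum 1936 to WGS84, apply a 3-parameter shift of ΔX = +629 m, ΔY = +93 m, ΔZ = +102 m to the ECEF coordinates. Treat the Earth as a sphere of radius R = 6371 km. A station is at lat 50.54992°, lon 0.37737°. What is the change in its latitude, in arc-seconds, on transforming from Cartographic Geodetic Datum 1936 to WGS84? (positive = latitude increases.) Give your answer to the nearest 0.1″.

sin φ = 0.772178, cos φ = 0.635406, sin λ = 0.006586, cos λ = 0.999978.
North component: ΔN = −sin φ cos λ·ΔX − sin φ sin λ·ΔY + cos φ·ΔZ = −(0.772178)(0.999978)(629) − (0.772178)(0.006586)(93) + (0.635406)(102) = -421.35 m.
1° of latitude spans πR/180 = 111195 m, so Δφ = -421.35 / 111195 × 3600 = -13.641″.

Δφ = -13.6″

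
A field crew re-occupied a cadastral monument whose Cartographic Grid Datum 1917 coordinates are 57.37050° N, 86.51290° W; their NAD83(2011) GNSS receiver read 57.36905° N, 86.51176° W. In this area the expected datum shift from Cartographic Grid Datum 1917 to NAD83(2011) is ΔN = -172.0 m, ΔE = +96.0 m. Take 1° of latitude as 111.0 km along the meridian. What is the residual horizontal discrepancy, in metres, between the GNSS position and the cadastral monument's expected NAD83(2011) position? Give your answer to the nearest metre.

30 m

Observed coordinate differences: Δφ = -0.00145°, Δλ = +0.00114°.
Converting to metres (1° lat = 111000 m, cos φ = 0.539204): observed ΔN = -160.9 m, observed ΔE = 68.2 m.
Subtracting the expected shift leaves a residual of -160.9 − (-172.0) = 11.1 m north and 68.2 − (96.0) = -27.8 m east.
Residual distance = √(11.1² + (-27.8)²) = 29.9 m.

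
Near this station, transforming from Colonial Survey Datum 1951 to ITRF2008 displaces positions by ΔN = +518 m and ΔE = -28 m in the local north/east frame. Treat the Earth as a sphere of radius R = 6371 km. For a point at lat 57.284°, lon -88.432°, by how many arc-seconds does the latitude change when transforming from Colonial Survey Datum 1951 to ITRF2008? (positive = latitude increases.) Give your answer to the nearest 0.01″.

On a sphere of radius R, 1 rad of latitude = R, so Δφ = ΔN / R = 518.0 / 6371000 = 8.1306e-05 rad = 16.771″.

Δφ = 16.77″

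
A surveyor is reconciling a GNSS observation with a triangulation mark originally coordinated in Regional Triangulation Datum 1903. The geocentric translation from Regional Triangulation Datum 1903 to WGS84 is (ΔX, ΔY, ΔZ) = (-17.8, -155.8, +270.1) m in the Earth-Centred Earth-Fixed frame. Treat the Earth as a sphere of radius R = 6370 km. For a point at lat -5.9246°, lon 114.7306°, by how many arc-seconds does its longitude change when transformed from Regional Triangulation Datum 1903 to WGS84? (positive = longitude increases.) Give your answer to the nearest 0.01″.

Δλ = 2.65″

sin φ = -0.103220, cos φ = 0.994659, sin λ = 0.908285, cos λ = -0.418352.
East component: ΔE = −sin λ·ΔX + cos λ·ΔY = −(0.908285)(-17.8) + (-0.418352)(-155.8) = 81.35 m.
1° of latitude spans πR/180 = 111177 m; at latitude φ, 1° of longitude spans that × cos φ = 110583.6 m, so Δλ = 81.35 / 110583.6 × 3600 = 2.648″.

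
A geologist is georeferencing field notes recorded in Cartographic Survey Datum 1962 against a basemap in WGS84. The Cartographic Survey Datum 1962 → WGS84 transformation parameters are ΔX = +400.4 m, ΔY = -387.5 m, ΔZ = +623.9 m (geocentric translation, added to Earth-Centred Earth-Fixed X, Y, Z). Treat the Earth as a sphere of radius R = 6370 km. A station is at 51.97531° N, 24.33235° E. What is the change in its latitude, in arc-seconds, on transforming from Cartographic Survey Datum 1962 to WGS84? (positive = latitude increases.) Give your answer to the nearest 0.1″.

Δφ = 7.2″

sin φ = 0.787745, cos φ = 0.616001, sin λ = 0.412029, cos λ = 0.911171.
North component: ΔN = −sin φ cos λ·ΔX − sin φ sin λ·ΔY + cos φ·ΔZ = −(0.787745)(0.911171)(400.4) − (0.787745)(0.412029)(-387.5) + (0.616001)(623.9) = 222.70 m.
1° of latitude spans πR/180 = 111177 m, so Δφ = 222.70 / 111177 × 3600 = 7.211″.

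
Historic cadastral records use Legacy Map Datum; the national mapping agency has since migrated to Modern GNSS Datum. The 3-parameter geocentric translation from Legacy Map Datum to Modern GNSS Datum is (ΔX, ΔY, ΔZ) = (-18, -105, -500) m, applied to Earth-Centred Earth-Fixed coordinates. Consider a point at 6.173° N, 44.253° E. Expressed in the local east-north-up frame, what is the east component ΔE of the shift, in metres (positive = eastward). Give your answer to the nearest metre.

The local east axis at (φ, λ) is (−sin λ, cos λ, 0), so ΔE = −sin(44.253°)·(-18) + cos(44.253°)·(-105) = -62.65 m.

ΔE = -63 m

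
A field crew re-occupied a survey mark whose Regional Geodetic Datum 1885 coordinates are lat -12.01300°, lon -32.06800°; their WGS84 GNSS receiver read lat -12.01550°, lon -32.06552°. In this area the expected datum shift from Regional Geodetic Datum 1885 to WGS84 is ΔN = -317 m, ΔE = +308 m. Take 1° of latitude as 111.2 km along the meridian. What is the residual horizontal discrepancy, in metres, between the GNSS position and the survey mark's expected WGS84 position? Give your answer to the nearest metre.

Observed coordinate differences: Δφ = -0.00250°, Δλ = +0.00248°.
Converting to metres (1° lat = 111200 m, cos φ = 0.978100): observed ΔN = -278.0 m, observed ΔE = 269.7 m.
Subtracting the expected shift leaves a residual of -278.0 − (-317) = 39.0 m north and 269.7 − (308) = -38.3 m east.
Residual distance = √(39.0² + (-38.3)²) = 54.6 m.

55 m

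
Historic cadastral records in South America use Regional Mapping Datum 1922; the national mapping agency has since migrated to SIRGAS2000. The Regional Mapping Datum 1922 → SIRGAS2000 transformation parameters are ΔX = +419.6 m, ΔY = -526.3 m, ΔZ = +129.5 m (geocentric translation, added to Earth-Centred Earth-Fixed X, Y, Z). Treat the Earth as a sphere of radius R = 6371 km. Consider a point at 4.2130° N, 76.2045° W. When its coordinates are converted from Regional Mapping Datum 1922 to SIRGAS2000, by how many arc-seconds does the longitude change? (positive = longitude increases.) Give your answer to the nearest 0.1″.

Δλ = 9.2″

sin φ = 0.073464, cos φ = 0.997298, sin λ = -0.971153, cos λ = 0.238457.
East component: ΔE = −sin λ·ΔX + cos λ·ΔY = −(-0.971153)(419.6) + (0.238457)(-526.3) = 282.00 m.
1° of latitude spans πR/180 = 111195 m; at latitude φ, 1° of longitude spans that × cos φ = 110894.5 m, so Δλ = 282.00 / 110894.5 × 3600 = 9.155″.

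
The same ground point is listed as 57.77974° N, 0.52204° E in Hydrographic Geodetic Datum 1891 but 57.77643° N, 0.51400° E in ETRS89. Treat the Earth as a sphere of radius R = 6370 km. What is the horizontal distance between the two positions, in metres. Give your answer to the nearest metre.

Δφ = 57.77643° − 57.77974° = -0.00331°; Δλ = 0.51400° − 0.52204° = -0.00804°.
1° along a meridian = πR/180 = 111177 m.
ΔN = Δφ × 111177 = -368.0 m; ΔE = Δλ × 111177 × cos(57.77974°) = -0.00804 × 111177 × 0.533175 = -476.6 m.
Distance = √(ΔE² + ΔN²) = √((-476.6)² + (-368.0)²) = 602.1 m.

602 m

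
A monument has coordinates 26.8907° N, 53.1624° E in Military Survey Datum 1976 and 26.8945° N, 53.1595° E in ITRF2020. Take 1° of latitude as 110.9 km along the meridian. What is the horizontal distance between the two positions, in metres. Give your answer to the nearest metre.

510 m

Δφ = 26.8945° − 26.8907° = +0.0038°; Δλ = 53.1595° − 53.1624° = -0.0029°.
ΔN = Δφ × 110900 = 421.4 m; ΔE = Δλ × 110900 × cos(26.8907°) = -0.0029 × 110900 × 0.891871 = -286.8 m.
Distance = √(ΔE² + ΔN²) = √((-286.8)² + 421.4²) = 509.8 m.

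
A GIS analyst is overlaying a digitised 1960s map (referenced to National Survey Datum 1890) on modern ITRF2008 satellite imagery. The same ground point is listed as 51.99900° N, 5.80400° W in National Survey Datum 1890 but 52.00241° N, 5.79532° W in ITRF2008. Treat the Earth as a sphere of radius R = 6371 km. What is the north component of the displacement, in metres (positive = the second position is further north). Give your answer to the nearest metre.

Δφ = 52.00241° − 51.99900° = +0.00341°; Δλ = -5.79532° − -5.80400° = +0.00868°.
1° along a meridian = πR/180 = 111195 m.
ΔN = Δφ × 111195 = 379.2 m; ΔE = Δλ × 111195 × cos(51.99900°) = +0.00868 × 111195 × 0.615675 = 594.2 m.

ΔN = 379 m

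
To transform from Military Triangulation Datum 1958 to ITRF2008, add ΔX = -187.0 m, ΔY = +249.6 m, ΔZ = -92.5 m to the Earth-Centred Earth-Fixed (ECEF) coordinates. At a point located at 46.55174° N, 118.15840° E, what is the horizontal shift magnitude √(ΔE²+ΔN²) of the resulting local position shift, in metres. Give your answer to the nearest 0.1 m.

At φ = 46.55174°, λ = 118.15840°: sin φ = 0.725996, cos φ = 0.687699, sin λ = 0.881646, cos λ = -0.471911.
ΔE = −sin λ·ΔX + cos λ·ΔY = −(0.881646)·(-187.0) + (-0.471911)·(249.6) = 47.08 m.
ΔN = −sin φ cos λ·ΔX − sin φ sin λ·ΔY + cos φ·ΔZ = −(0.725996)(-0.471911)(-187.0) − (0.725996)(0.881646)(249.6) + (0.687699)(-92.5) = -287.44 m.
Horizontal magnitude = √(ΔE² + ΔN²) = √(47.08² + (-287.44)²) = 291.27 m.

291.3 m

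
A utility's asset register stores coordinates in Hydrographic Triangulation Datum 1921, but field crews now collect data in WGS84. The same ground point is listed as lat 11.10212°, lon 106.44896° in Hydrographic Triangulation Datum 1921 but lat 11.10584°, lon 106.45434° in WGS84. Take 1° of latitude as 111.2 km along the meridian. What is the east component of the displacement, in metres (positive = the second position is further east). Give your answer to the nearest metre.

Δφ = 11.10584° − 11.10212° = +0.00372°; Δλ = 106.45434° − 106.44896° = +0.00538°.
ΔN = Δφ × 111200 = 413.7 m; ΔE = Δλ × 111200 × cos(11.10212°) = +0.00538 × 111200 × 0.981286 = 587.1 m.

ΔE = 587 m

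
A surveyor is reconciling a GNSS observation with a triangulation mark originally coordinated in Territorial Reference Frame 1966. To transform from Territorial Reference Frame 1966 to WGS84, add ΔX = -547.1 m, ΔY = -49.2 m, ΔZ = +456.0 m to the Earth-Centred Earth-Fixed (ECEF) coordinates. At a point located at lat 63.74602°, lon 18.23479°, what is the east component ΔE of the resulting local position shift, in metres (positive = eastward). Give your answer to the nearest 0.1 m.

The local east axis at (φ, λ) is (−sin λ, cos λ, 0), so ΔE = −sin(18.23479°)·(-547.1) + cos(18.23479°)·(-49.2) = 124.46 m.

ΔE = 124.5 m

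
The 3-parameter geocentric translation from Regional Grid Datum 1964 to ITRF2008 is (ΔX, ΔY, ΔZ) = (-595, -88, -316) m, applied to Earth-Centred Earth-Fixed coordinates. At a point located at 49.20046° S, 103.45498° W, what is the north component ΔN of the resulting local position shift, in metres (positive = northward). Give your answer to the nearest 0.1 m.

ΔN = -36.9 m

The local north axis is (−sin φ cos λ, −sin φ sin λ, cos φ), giving ΔN = 104.803 + 64.788 − 206.479 = -36.89 m.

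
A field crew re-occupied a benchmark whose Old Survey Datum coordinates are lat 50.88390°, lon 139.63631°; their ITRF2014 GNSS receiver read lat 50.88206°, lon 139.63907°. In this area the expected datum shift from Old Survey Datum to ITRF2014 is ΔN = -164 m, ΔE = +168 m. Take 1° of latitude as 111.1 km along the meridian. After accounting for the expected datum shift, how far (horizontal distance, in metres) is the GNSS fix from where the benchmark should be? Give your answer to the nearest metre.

Observed coordinate differences: Δφ = -0.00184°, Δλ = +0.00276°.
Converting to metres (1° lat = 111100 m, cos φ = 0.630894): observed ΔN = -204.4 m, observed ΔE = 193.5 m.
Subtracting the expected shift leaves a residual of -204.4 − (-164) = -40.4 m north and 193.5 − (168) = 25.5 m east.
Residual distance = √((-40.4)² + 25.5²) = 47.8 m.

48 m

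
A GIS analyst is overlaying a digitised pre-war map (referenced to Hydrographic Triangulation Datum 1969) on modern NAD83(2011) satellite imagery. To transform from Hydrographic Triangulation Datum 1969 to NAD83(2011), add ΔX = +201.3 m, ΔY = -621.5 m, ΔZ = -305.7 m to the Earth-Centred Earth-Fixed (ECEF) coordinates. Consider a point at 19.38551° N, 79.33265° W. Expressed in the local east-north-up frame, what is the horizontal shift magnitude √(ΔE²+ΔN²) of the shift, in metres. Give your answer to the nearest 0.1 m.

At φ = 19.38551°, λ = -79.33265°: sin φ = 0.331923, cos φ = 0.943307, sin λ = -0.982718, cos λ = 0.185107.
ΔE = −sin λ·ΔX + cos λ·ΔY = −(-0.982718)·(201.3) + (0.185107)·(-621.5) = 82.78 m.
ΔN = −sin φ cos λ·ΔX − sin φ sin λ·ΔY + cos φ·ΔZ = −(0.331923)(0.185107)(201.3) − (0.331923)(-0.982718)(-621.5) + (0.943307)(-305.7) = -503.46 m.
Horizontal magnitude = √(ΔE² + ΔN²) = √(82.78² + (-503.46)²) = 510.22 m.

510.2 m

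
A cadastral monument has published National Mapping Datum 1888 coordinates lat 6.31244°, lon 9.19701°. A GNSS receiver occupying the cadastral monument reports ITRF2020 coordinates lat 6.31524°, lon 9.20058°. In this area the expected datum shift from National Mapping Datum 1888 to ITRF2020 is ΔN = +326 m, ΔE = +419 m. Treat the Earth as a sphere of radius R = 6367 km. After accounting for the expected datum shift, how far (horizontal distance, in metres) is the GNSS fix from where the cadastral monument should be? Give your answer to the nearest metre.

29 m

Observed coordinate differences: Δφ = +0.00280°, Δλ = +0.00357°.
Converting to metres (1° lat = 111125 m, cos φ = 0.993937): observed ΔN = 311.2 m, observed ΔE = 394.3 m.
Subtracting the expected shift leaves a residual of 311.2 − (326) = -14.8 m north and 394.3 − (419) = -24.7 m east.
Residual distance = √((-14.8)² + (-24.7)²) = 28.8 m.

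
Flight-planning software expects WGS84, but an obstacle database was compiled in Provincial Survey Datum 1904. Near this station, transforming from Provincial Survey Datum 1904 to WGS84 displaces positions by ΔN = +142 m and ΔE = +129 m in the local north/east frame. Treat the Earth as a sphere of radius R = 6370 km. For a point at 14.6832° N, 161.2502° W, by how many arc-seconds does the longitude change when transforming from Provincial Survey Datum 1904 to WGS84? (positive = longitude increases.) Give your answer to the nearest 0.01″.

Δλ = 4.32″

At latitude 14.6832°, cos φ = 0.967342.
One radian of longitude at latitude φ spans R cos φ, so Δλ = ΔE / (R cos φ) = 129.0 / (6370000 × 0.967342) = 2.0935e-05 rad = 4.318″.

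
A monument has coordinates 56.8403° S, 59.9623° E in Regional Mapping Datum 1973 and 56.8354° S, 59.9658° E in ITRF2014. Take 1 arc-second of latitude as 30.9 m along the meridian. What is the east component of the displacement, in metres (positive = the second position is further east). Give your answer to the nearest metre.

ΔE = 213 m

Δφ = -56.8354° − -56.8403° = +0.0049°; Δλ = 59.9658° − 59.9623° = +0.0035°.
1° of latitude = 3600 × 30.90 = 111240 m.
ΔN = Δφ × 111240 = 545.1 m; ΔE = Δλ × 111240 × cos(-56.8403°) = +0.0035 × 111240 × 0.546975 = 213.0 m.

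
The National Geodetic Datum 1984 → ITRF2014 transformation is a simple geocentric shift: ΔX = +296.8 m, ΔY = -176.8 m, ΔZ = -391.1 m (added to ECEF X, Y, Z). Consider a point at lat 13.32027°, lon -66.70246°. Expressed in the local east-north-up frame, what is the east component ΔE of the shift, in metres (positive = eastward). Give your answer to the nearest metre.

ΔE = 203 m

At φ = 13.32027°, λ = -66.70246°: sin φ = 0.230394, cos φ = 0.973097, sin λ = -0.918463, cos λ = 0.395506.
ΔE = −sin λ·ΔX + cos λ·ΔY = −(-0.918463)·(296.8) + (0.395506)·(-176.8) = 202.67 m.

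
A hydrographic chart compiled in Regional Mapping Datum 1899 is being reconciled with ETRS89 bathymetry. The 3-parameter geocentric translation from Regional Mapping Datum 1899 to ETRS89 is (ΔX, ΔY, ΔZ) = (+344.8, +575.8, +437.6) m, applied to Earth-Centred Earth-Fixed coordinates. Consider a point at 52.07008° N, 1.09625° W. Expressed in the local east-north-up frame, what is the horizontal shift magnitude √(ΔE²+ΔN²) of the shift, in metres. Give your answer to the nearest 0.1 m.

582.3 m

At φ = 52.07008°, λ = -1.09625°: sin φ = 0.788763, cos φ = 0.614697, sin λ = -0.019132, cos λ = 0.999817.
ΔE = −sin λ·ΔX + cos λ·ΔY = −(-0.019132)·(344.8) + (0.999817)·(575.8) = 582.29 m.
ΔN = −sin φ cos λ·ΔX − sin φ sin λ·ΔY + cos φ·ΔZ = −(0.788763)(0.999817)(344.8) − (0.788763)(-0.019132)(575.8) + (0.614697)(437.6) = 5.76 m.
Horizontal magnitude = √(ΔE² + ΔN²) = √(582.29² + 5.76²) = 582.32 m.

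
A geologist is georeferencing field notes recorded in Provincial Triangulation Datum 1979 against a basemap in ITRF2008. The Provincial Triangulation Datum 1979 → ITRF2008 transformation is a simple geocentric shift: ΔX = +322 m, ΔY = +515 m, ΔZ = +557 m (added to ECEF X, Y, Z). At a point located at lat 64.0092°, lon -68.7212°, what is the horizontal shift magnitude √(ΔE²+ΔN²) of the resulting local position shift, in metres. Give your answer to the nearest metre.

750 m

The local east axis at (φ, λ) is (−sin λ, cos λ, 0), so ΔE = −sin(-68.7212°)·322 + cos(-68.7212°)·515 = 486.94 m.
The local north axis is (−sin φ cos λ, −sin φ sin λ, cos φ), giving ΔN = -105.038 + 431.356 + 244.092 = 570.41 m.
Horizontal magnitude = √(ΔE² + ΔN²) = √(486.94² + 570.41²) = 749.99 m.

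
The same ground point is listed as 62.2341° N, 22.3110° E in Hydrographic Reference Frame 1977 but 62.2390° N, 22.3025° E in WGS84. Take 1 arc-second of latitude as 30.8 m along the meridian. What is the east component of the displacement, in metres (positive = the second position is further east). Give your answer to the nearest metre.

Δφ = 62.2390° − 62.2341° = +0.0049°; Δλ = 22.3025° − 22.3110° = -0.0085°.
1° of latitude = 3600 × 30.80 = 110880 m.
ΔN = Δφ × 110880 = 543.3 m; ΔE = Δλ × 110880 × cos(62.2341°) = -0.0085 × 110880 × 0.465860 = -439.1 m.

ΔE = -439 m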